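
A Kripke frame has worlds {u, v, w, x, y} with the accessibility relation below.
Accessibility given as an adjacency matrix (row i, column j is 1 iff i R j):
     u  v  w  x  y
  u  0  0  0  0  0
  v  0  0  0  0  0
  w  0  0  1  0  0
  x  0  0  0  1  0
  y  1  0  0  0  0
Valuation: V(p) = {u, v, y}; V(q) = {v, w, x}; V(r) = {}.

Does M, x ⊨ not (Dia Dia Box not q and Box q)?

Yes

Recall that Box ψ holds at a world iff ψ holds at every accessible world, and Dia ψ holds iff ψ holds at some accessible world.
At x: Dia Dia Box not q and Box q is false, so not (Dia Dia Box not q and Box q) is true.
  At x: Dia Dia Box not q is false, Box q is true, so Dia Dia Box not q and Box q is false.
    At x: Dia Dia Box not q requires Dia Box not q at some successor in {x}.
      At x: Dia Box not q is false.
    So Dia Dia Box not q is false at x.
    At x: Box q requires q at every successor {x}.
      At x: q is true.
    So Box q is true at x.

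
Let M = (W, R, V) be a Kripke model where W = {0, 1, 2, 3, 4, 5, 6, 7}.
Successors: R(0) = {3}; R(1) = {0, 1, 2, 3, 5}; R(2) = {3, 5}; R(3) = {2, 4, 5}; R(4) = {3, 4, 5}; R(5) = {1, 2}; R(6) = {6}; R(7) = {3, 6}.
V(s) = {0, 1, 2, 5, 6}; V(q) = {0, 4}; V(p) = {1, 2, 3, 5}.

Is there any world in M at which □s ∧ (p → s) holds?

Let φ = □s ∧ (p → s). Evaluate φ at each world:
  0 (successors {3}): φ is false.
  1 (successors {0, 1, 2, 3, 5}): φ is false.
  2 (successors {3, 5}): φ is false.
  3 (successors {2, 4, 5}): φ is false.
  4 (successors {3, 4, 5}): φ is false.
  5 (successors {1, 2}): φ is true.
  6 (successors {6}): φ is true.
  7 (successors {3, 6}): φ is false.
Detail at 5 (witness):
  At 5: □s is true, p → s is true, so □s ∧ (p → s) is true.
    At 5: □s requires s at every successor {1, 2}.
      At 1: s is true.
      At 2: s is true.
    So □s is true at 5.

Yes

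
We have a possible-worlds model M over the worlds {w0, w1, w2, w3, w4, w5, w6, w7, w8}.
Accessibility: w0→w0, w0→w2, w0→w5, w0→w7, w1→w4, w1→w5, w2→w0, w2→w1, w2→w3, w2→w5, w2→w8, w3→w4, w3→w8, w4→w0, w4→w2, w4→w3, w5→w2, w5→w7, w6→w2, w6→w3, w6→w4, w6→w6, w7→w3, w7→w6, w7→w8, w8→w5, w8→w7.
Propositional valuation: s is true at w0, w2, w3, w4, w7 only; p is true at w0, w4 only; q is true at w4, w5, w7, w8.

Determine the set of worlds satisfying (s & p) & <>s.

Recall that <>ψ holds at a world iff ψ holds at some accessible world.
Let φ = (s & p) & <>s. Evaluate φ at each world:
  w0 (successors {w0, w2, w5, w7}): φ is true.
  w1 (successors {w4, w5}): φ is false.
  w2 (successors {w0, w1, w3, w5, w8}): φ is false.
  w3 (successors {w4, w8}): φ is false.
  w4 (successors {w0, w2, w3}): φ is true.
  w5 (successors {w2, w7}): φ is false.
  w6 (successors {w2, w3, w4, w6}): φ is false.
  w7 (successors {w3, w6, w8}): φ is false.
  w8 (successors {w5, w7}): φ is false.
For instance, at w7:
  At w7: s & p is false, <>s is true, so (s & p) & <>s is false.
    At w7: <>s requires s at some successor in {w3, w6, w8}.
      s holds at w3, so <>s is true at w7.
Satisfying worlds: {w0, w4}

w0, w4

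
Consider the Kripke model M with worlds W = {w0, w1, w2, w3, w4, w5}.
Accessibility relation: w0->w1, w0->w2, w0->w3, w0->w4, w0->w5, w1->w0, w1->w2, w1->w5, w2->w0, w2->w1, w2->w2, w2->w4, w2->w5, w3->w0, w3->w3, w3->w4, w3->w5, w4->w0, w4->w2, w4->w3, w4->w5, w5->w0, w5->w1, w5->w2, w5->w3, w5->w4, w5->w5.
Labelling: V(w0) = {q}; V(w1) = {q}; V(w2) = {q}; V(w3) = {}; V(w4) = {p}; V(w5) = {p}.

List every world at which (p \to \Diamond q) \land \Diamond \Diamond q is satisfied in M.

w0, w1, w2, w3, w4, w5

Let φ = (p \to \Diamond q) \land \Diamond \Diamond q. Evaluate φ at each world:
  w0 (successors {w1, w2, w3, w4, w5}): φ is true.
  w1 (successors {w0, w2, w5}): φ is true.
  w2 (successors {w0, w1, w2, w4, w5}): φ is true.
  w3 (successors {w0, w3, w4, w5}): φ is true.
  w4 (successors {w0, w2, w3, w5}): φ is true.
  w5 (successors {w0, w1, w2, w3, w4, w5}): φ is true.
For instance, at w2:
  At w2: p \to \Diamond q is true, \Diamond \Diamond q is true, so (p \to \Diamond q) \land \Diamond \Diamond q is true.
    At w2: p is false, \Diamond q is true, so p \to \Diamond q is true.
      At w2: \Diamond q requires q at some successor in {w0, w1, w2, w4, w5}.
        q holds at w0, so \Diamond q is true at w2.
    At w2: \Diamond \Diamond q requires \Diamond q at some successor in {w0, w1, w2, w4, w5}.
      \Diamond q holds at w0, so \Diamond \Diamond q is true at w2.
Satisfying worlds: {w0, w1, w2, w3, w4, w5}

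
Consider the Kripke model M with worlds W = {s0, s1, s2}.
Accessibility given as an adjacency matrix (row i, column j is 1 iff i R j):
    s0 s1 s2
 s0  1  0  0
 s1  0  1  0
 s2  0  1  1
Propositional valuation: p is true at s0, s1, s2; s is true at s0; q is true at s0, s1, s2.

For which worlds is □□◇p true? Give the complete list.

Let φ = □□◇p. Evaluate φ at each world:
  s0 (successors {s0}): φ is true.
  s1 (successors {s1}): φ is true.
  s2 (successors {s1, s2}): φ is true.
For instance, at s2:
  At s2: □□◇p requires □◇p at every successor {s1, s2}.
      At s1: □◇p requires ◇p at every successor {s1}.
        At s1: ◇p is true.
      So □◇p is true at s1.
      At s2: □◇p requires ◇p at every successor {s1, s2}.
        At s1: ◇p is true.
        At s2: ◇p is true.
      So □◇p is true at s2.
  So □□◇p is true at s2.
Satisfying worlds: {s0, s1, s2}

s0, s1, s2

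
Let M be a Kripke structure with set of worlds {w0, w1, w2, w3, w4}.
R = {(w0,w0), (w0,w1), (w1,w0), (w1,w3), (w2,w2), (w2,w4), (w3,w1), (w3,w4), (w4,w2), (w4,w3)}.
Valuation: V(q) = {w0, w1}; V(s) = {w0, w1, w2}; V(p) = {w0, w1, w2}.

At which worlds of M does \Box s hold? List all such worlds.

w0

Let φ = \Box s. Evaluate φ at each world:
  w0 (successors {w0, w1}): φ is true.
  w1 (successors {w0, w3}): φ is false.
  w2 (successors {w2, w4}): φ is false.
  w3 (successors {w1, w4}): φ is false.
  w4 (successors {w2, w3}): φ is false.
For instance, at w1:
  At w1: \Box s requires s at every successor {w0, w3}.
    s fails at w3, so \Box s is false at w1.
Satisfying worlds: {w0}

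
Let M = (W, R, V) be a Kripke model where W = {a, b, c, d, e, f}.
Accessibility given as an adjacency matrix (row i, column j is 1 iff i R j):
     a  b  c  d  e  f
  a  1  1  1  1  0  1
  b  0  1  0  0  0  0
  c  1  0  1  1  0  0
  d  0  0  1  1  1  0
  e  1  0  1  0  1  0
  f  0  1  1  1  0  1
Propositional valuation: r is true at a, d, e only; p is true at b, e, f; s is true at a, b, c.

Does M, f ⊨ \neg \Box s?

Recall that \Box ψ holds at a world iff ψ holds at every accessible world, and \Diamond ψ holds iff ψ holds at some accessible world.
At f: \Box s is false, so \neg \Box s is true.
  At f: \Box s requires s at every successor {b, c, d, f}.
    s fails at d, so \Box s is false at f.

Yes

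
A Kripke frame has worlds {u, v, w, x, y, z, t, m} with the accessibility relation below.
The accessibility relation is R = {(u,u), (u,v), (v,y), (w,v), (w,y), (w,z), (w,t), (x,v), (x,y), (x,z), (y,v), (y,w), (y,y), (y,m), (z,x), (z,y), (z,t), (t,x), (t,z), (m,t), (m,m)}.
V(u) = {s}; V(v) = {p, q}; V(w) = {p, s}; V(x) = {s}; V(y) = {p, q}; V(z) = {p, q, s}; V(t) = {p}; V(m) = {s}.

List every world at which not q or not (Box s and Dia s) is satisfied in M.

u, v, w, x, y, z, t, m

Let φ = not q or not (Box s and Dia s). Evaluate φ at each world:
  u (successors {u, v}): φ is true.
  v (successors {y}): φ is true.
  w (successors {v, y, z, t}): φ is true.
  x (successors {v, y, z}): φ is true.
  y (successors {v, w, y, m}): φ is true.
  z (successors {x, y, t}): φ is true.
  t (successors {x, z}): φ is true.
  m (successors {t, m}): φ is true.
For instance, at u:
  At u: not q is true, not (Box s and Dia s) is true, so not q or not (Box s and Dia s) is true.
    At u: Box s and Dia s is false, so not (Box s and Dia s) is true.
      At u: Box s is false, Dia s is true, so Box s and Dia s is false.
Satisfying worlds: {u, v, w, x, y, z, t, m}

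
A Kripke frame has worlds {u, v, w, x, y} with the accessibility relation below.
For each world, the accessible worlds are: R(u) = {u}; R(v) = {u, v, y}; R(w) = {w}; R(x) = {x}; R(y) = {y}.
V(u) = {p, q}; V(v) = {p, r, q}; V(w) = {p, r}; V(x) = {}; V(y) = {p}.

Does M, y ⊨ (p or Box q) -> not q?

Recall that Box ψ holds at a world iff ψ holds at every accessible world, and Dia ψ holds iff ψ holds at some accessible world.
At y: p or Box q is true, not q is true, so (p or Box q) -> not q is true.
  At y: p is true, Box q is false, so p or Box q is true.
    At y: Box q requires q at every successor {y}.
      q fails at y, so Box q is false at y.

Yes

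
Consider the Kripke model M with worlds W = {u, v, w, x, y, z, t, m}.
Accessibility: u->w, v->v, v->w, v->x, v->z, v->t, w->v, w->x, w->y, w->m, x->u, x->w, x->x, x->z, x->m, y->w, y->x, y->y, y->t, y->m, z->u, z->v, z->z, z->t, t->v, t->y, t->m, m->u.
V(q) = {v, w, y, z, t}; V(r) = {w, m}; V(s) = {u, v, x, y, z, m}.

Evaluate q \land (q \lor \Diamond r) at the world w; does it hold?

At w: q is true, q \lor \Diamond r is true, so q \land (q \lor \Diamond r) is true.
  At w: q is true, \Diamond r is true, so q \lor \Diamond r is true.
    At w: \Diamond r requires r at some successor in {v, x, y, m}.
      r holds at m, so \Diamond r is true at w.

Yes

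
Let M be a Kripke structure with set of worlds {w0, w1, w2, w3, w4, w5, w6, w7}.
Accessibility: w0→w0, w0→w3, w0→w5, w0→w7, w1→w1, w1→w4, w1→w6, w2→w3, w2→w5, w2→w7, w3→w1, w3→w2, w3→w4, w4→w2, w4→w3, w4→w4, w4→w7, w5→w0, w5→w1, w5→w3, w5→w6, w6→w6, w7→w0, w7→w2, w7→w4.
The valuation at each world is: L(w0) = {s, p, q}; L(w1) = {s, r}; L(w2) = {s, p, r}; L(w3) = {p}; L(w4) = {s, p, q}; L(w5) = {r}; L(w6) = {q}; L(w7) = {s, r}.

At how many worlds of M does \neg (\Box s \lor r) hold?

Let φ = \neg (\Box s \lor r). Evaluate φ at each world:
  w0 (successors {w0, w3, w5, w7}): φ is true.
  w1 (successors {w1, w4, w6}): φ is false.
  w2 (successors {w3, w5, w7}): φ is false.
  w3 (successors {w1, w2, w4}): φ is false.
  w4 (successors {w2, w3, w4, w7}): φ is true.
  w5 (successors {w0, w1, w3, w6}): φ is false.
  w6 (successors {w6}): φ is true.
  w7 (successors {w0, w2, w4}): φ is false.
For instance, at w0:
  At w0: \Box s \lor r is false, so \neg (\Box s \lor r) is true.
    At w0: \Box s is false, r is false, so \Box s \lor r is false.
      At w0: \Box s requires s at every successor {w0, w3, w5, w7}.
        s fails at w3, so \Box s is false at w0.
Satisfying worlds: {w0, w4, w6}

3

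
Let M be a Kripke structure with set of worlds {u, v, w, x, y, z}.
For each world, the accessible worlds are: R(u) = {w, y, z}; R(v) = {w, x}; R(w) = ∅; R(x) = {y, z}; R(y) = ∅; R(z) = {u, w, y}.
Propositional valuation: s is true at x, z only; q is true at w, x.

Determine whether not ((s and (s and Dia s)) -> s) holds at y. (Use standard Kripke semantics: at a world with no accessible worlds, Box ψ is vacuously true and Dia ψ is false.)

At y: (s and (s and Dia s)) -> s is true, so not ((s and (s and Dia s)) -> s) is false.
  At y: s and (s and Dia s) is false, s is false, so (s and (s and Dia s)) -> s is true.
    At y: s is false, s and Dia s is false, so s and (s and Dia s) is false.
      At y: s is false, Dia s is false, so s and Dia s is false.

No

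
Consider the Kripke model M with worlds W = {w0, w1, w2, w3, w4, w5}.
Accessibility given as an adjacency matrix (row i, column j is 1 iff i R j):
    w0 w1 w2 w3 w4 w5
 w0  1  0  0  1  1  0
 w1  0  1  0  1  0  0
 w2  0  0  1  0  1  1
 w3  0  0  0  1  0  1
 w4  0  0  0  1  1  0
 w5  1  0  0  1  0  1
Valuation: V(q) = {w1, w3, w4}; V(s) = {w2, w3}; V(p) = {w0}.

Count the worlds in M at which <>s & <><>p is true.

Let φ = <>s & <><>p. Evaluate φ at each world:
  w0 (successors {w0, w3, w4}): φ is true.
  w1 (successors {w1, w3}): φ is false.
  w2 (successors {w2, w4, w5}): φ is true.
  w3 (successors {w3, w5}): φ is true.
  w4 (successors {w3, w4}): φ is false.
  w5 (successors {w0, w3, w5}): φ is true.
For instance, at w0:
  At w0: <>s is true, <><>p is true, so <>s & <><>p is true.
    At w0: <>s requires s at some successor in {w0, w3, w4}.
      s holds at w3, so <>s is true at w0.
    At w0: <><>p requires <>p at some successor in {w0, w3, w4}.
      <>p holds at w0, so <><>p is true at w0.
Satisfying worlds: {w0, w2, w3, w5}

4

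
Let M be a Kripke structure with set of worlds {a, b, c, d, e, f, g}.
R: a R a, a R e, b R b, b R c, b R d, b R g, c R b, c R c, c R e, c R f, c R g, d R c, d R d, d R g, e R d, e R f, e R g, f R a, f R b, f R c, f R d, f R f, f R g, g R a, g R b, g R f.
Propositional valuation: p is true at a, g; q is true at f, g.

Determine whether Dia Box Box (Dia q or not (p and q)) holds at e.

At e: Dia Box Box (Dia q or not (p and q)) requires Box Box (Dia q or not (p and q)) at some successor in {d, f, g}.
  Box Box (Dia q or not (p and q)) holds at d, so Dia Box Box (Dia q or not (p and q)) is true at e.
    At d: Box Box (Dia q or not (p and q)) requires Box (Dia q or not (p and q)) at every successor {c, d, g}.
      At c: Box (Dia q or not (p and q)) is true.
      At d: Box (Dia q or not (p and q)) is true.
      At g: Box (Dia q or not (p and q)) is true.
    So Box Box (Dia q or not (p and q)) is true at d.

Yes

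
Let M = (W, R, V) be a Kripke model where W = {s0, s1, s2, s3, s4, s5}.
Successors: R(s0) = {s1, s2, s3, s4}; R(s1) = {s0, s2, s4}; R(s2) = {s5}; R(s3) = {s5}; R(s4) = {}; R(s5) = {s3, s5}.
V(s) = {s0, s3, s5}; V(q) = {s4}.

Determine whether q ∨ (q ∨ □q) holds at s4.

Recall that □ψ holds at a world iff ψ holds at every accessible world, and ◇ψ holds iff ψ holds at some accessible world.
At s4: q is true, q ∨ □q is true, so q ∨ (q ∨ □q) is true.
  At s4: q is true, □q is true, so q ∨ □q is true.
    At s4: no accessible worlds, so □q holds vacuously.

Yes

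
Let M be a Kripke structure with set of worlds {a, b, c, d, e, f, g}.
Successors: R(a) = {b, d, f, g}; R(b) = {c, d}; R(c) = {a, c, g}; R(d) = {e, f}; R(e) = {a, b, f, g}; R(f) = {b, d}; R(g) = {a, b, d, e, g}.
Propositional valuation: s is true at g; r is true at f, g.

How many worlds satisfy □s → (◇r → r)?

Let φ = □s → (◇r → r). Evaluate φ at each world:
  a (successors {b, d, f, g}): φ is true.
  b (successors {c, d}): φ is true.
  c (successors {a, c, g}): φ is true.
  d (successors {e, f}): φ is true.
  e (successors {a, b, f, g}): φ is true.
  f (successors {b, d}): φ is true.
  g (successors {a, b, d, e, g}): φ is true.
For instance, at d:
  At d: □s is false, ◇r → r is false, so □s → (◇r → r) is true.
    At d: □s requires s at every successor {e, f}.
      s fails at e, so □s is false at d.
    At d: ◇r is true, r is false, so ◇r → r is false.
      At d: ◇r requires r at some successor in {e, f}.
        r holds at f, so ◇r is true at d.
Satisfying worlds: {a, b, c, d, e, f, g}

7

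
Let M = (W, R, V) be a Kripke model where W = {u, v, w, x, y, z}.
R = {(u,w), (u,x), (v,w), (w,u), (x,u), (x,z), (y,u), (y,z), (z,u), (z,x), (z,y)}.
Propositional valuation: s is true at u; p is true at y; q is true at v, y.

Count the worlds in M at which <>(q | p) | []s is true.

Let φ = <>(q | p) | []s. Evaluate φ at each world:
  u (successors {w, x}): φ is false.
  v (successors {w}): φ is false.
  w (successors {u}): φ is true.
  x (successors {u, z}): φ is false.
  y (successors {u, z}): φ is false.
  z (successors {u, x, y}): φ is true.
For instance, at x:
  At x: <>(q | p) is false, []s is false, so <>(q | p) | []s is false.
    At x: <>(q | p) requires q | p at some successor in {u, z}.
      At u: q | p is false.
      At z: q | p is false.
    So <>(q | p) is false at x.
    At x: []s requires s at every successor {u, z}.
      s fails at z, so []s is false at x.
Satisfying worlds: {w, z}

2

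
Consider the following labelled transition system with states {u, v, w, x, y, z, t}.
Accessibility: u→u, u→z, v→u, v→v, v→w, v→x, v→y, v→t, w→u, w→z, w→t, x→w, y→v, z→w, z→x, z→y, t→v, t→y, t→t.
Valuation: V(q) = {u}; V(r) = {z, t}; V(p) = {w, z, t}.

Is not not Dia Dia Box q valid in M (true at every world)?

Let φ = not not Dia Dia Box q. Evaluate φ at each world:
  u (successors {u, z}): φ is false.
  v (successors {u, v, w, x, y, t}): φ is false.
  w (successors {u, z, t}): φ is false.
  x (successors {w}): φ is false.
  y (successors {v}): φ is false.
  z (successors {w, x, y}): φ is false.
  t (successors {v, y, t}): φ is false.
Detail at u (counterexample):
  At u: not Dia Dia Box q is true, so not not Dia Dia Box q is false.
    At u: Dia Dia Box q is false, so not Dia Dia Box q is true.
      At u: Dia Dia Box q requires Dia Box q at some successor in {u, z}.
        At u: Dia Box q is false.
        At z: Dia Box q is false.
      So Dia Dia Box q is false at u.

No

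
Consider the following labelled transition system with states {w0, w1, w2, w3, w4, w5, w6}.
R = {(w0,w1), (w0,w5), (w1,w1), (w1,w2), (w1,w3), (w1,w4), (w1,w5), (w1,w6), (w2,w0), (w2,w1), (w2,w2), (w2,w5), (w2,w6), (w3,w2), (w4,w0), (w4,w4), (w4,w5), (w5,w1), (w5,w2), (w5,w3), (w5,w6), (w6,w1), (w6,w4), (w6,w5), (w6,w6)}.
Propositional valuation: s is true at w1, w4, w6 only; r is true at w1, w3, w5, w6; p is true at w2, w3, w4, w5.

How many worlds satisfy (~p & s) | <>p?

Recall that <>ψ holds at a world iff ψ holds at some accessible world.
Let φ = (~p & s) | <>p. Evaluate φ at each world:
  w0 (successors {w1, w5}): φ is true.
  w1 (successors {w1, w2, w3, w4, w5, w6}): φ is true.
  w2 (successors {w0, w1, w2, w5, w6}): φ is true.
  w3 (successors {w2}): φ is true.
  w4 (successors {w0, w4, w5}): φ is true.
  w5 (successors {w1, w2, w3, w6}): φ is true.
  w6 (successors {w1, w4, w5, w6}): φ is true.
For instance, at w1:
  At w1: ~p & s is true, <>p is true, so (~p & s) | <>p is true.
    At w1: <>p requires p at some successor in {w1, w2, w3, w4, w5, w6}.
      p holds at w2, so <>p is true at w1.
Satisfying worlds: {w0, w1, w2, w3, w4, w5, w6}

7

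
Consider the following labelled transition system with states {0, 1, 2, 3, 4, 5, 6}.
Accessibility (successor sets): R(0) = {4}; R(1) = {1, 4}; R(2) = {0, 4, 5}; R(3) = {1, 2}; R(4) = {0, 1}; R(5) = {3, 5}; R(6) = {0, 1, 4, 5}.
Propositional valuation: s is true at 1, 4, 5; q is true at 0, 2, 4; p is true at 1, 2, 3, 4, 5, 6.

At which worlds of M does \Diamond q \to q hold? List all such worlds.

Let φ = \Diamond q \to q. Evaluate φ at each world:
  0 (successors {4}): φ is true.
  1 (successors {1, 4}): φ is false.
  2 (successors {0, 4, 5}): φ is true.
  3 (successors {1, 2}): φ is false.
  4 (successors {0, 1}): φ is true.
  5 (successors {3, 5}): φ is true.
  6 (successors {0, 1, 4, 5}): φ is false.
For instance, at 4:
  At 4: \Diamond q is true, q is true, so \Diamond q \to q is true.
    At 4: \Diamond q requires q at some successor in {0, 1}.
      q holds at 0, so \Diamond q is true at 4.
Satisfying worlds: {0, 2, 4, 5}

0, 2, 4, 5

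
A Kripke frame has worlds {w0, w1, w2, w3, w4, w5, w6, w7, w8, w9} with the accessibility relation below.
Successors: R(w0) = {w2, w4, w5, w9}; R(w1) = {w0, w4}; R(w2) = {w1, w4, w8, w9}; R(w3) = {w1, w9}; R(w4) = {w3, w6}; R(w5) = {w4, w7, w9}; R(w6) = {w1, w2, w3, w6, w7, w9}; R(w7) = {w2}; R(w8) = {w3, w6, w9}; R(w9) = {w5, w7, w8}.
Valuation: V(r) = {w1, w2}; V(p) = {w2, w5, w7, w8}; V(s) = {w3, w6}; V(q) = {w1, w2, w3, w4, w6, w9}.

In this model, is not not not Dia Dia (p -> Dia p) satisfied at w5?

No

At w5: not not Dia Dia (p -> Dia p) is true, so not not not Dia Dia (p -> Dia p) is false.
  At w5: not Dia Dia (p -> Dia p) is false, so not not Dia Dia (p -> Dia p) is true.
    At w5: Dia Dia (p -> Dia p) is true, so not Dia Dia (p -> Dia p) is false.
      At w5: Dia Dia (p -> Dia p) requires Dia (p -> Dia p) at some successor in {w4, w7, w9}.
        Dia (p -> Dia p) holds at w4, so Dia Dia (p -> Dia p) is true at w5.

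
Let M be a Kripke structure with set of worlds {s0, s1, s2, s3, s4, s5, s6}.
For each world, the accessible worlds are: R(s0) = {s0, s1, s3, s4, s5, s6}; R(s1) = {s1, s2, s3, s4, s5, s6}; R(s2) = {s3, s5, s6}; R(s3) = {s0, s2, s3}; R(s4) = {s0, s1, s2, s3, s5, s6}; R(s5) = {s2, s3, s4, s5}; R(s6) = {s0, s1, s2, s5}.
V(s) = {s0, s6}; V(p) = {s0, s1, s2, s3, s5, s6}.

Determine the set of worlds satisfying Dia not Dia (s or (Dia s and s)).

Recall that Dia ψ holds at a world iff ψ holds at some accessible world.
Let φ = Dia not Dia (s or (Dia s and s)). Evaluate φ at each world:
  s0 (successors {s0, s1, s3, s4, s5, s6}): φ is true.
  s1 (successors {s1, s2, s3, s4, s5, s6}): φ is true.
  s2 (successors {s3, s5, s6}): φ is true.
  s3 (successors {s0, s2, s3}): φ is false.
  s4 (successors {s0, s1, s2, s3, s5, s6}): φ is true.
  s5 (successors {s2, s3, s4, s5}): φ is true.
  s6 (successors {s0, s1, s2, s5}): φ is true.
For instance, at s4:
  At s4: Dia not Dia (s or (Dia s and s)) requires not Dia (s or (Dia s and s)) at some successor in {s0, s1, s2, s3, s5, s6}.
    not Dia (s or (Dia s and s)) holds at s5, so Dia not Dia (s or (Dia s and s)) is true at s4.
      At s5: Dia (s or (Dia s and s)) is false, so not Dia (s or (Dia s and s)) is true.
Satisfying worlds: {s0, s1, s2, s4, s5, s6}

s0, s1, s2, s4, s5, s6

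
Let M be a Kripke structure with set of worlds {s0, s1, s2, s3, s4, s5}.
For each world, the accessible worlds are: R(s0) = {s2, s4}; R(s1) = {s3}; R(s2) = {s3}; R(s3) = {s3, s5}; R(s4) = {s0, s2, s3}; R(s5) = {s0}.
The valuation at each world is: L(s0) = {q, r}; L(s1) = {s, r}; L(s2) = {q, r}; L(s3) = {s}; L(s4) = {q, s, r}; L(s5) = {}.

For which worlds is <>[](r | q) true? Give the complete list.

s3, s4, s5

Let φ = <>[](r | q). Evaluate φ at each world:
  s0 (successors {s2, s4}): φ is false.
  s1 (successors {s3}): φ is false.
  s2 (successors {s3}): φ is false.
  s3 (successors {s3, s5}): φ is true.
  s4 (successors {s0, s2, s3}): φ is true.
  s5 (successors {s0}): φ is true.
For instance, at s4:
  At s4: <>[](r | q) requires [](r | q) at some successor in {s0, s2, s3}.
    [](r | q) holds at s0, so <>[](r | q) is true at s4.
      At s0: [](r | q) requires r | q at every successor {s2, s4}.
        At s2: r | q is true.
        At s4: r | q is true.
      So [](r | q) is true at s0.
Satisfying worlds: {s3, s4, s5}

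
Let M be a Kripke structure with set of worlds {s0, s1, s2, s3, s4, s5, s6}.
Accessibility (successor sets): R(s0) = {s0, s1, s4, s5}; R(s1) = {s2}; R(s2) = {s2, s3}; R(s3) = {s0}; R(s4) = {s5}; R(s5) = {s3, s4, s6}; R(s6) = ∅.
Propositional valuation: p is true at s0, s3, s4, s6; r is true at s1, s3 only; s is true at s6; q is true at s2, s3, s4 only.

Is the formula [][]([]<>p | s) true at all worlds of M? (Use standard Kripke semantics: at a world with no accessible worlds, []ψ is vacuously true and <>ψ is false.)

Recall that []ψ holds at a world iff ψ holds at every accessible world, and <>ψ holds iff ψ holds at some accessible world.
Let φ = [][]([]<>p | s). Evaluate φ at each world:
  s0 (successors {s0, s1, s4, s5}): φ is false.
  s1 (successors {s2}): φ is true.
  s2 (successors {s2, s3}): φ is false.
  s3 (successors {s0}): φ is false.
  s4 (successors {s5}): φ is true.
  s5 (successors {s3, s4, s6}): φ is false.
  s6 (successors ∅): φ is true.
Detail at s0 (counterexample):
  At s0: [][]([]<>p | s) requires []([]<>p | s) at every successor {s0, s1, s4, s5}.
    []([]<>p | s) fails at s0, so [][]([]<>p | s) is false at s0.
      At s0: []([]<>p | s) requires []<>p | s at every successor {s0, s1, s4, s5}.
        []<>p | s fails at s0, so []([]<>p | s) is false at s0.

No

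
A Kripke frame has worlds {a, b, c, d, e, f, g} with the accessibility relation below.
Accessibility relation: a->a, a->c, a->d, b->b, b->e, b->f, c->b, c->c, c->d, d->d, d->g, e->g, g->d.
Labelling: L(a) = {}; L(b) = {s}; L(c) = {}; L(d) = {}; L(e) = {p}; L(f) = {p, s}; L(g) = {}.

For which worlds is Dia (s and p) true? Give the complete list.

b

Recall that Dia ψ holds at a world iff ψ holds at some accessible world.
Let φ = Dia (s and p). Evaluate φ at each world:
  a (successors {a, c, d}): φ is false.
  b (successors {b, e, f}): φ is true.
  c (successors {b, c, d}): φ is false.
  d (successors {d, g}): φ is false.
  e (successors {g}): φ is false.
  f (successors ∅): φ is false.
  g (successors {d}): φ is false.
For instance, at a:
  At a: Dia (s and p) requires s and p at some successor in {a, c, d}.
    At a: s and p is false.
    At c: s and p is false.
    At d: s and p is false.
  So Dia (s and p) is false at a.
Satisfying worlds: {b}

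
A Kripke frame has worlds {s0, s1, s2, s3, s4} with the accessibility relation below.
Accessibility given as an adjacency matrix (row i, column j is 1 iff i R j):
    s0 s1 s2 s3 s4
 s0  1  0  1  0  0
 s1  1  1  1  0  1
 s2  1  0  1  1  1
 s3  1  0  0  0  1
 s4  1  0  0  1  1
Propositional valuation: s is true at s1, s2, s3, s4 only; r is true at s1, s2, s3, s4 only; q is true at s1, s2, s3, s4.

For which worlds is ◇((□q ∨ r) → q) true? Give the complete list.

Recall that □ψ holds at a world iff ψ holds at every accessible world, and ◇ψ holds iff ψ holds at some accessible world.
Let φ = ◇((□q ∨ r) → q). Evaluate φ at each world:
  s0 (successors {s0, s2}): φ is true.
  s1 (successors {s0, s1, s2, s4}): φ is true.
  s2 (successors {s0, s2, s3, s4}): φ is true.
  s3 (successors {s0, s4}): φ is true.
  s4 (successors {s0, s3, s4}): φ is true.
For instance, at s3:
  At s3: ◇((□q ∨ r) → q) requires (□q ∨ r) → q at some successor in {s0, s4}.
    (□q ∨ r) → q holds at s0, so ◇((□q ∨ r) → q) is true at s3.
      At s0: □q ∨ r is false, q is false, so (□q ∨ r) → q is true.
Satisfying worlds: {s0, s1, s2, s3, s4}

s0, s1, s2, s3, s4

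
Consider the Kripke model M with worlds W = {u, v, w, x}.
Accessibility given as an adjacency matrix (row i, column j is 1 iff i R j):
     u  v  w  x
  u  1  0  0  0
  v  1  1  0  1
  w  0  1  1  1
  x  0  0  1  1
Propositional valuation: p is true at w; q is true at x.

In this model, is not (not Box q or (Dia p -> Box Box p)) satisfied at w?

At w: not Box q or (Dia p -> Box Box p) is true, so not (not Box q or (Dia p -> Box Box p)) is false.
  At w: not Box q is true, Dia p -> Box Box p is false, so not Box q or (Dia p -> Box Box p) is true.
    At w: Box q is false, so not Box q is true.
      At w: Box q requires q at every successor {v, w, x}.
        q fails at v, so Box q is false at w.
    At w: Dia p is true, Box Box p is false, so Dia p -> Box Box p is false.
      At w: Dia p requires p at some successor in {v, w, x}.
        p holds at w, so Dia p is true at w.
      At w: Box Box p requires Box p at every successor {v, w, x}.
        Box p fails at v, so Box Box p is false at w.

No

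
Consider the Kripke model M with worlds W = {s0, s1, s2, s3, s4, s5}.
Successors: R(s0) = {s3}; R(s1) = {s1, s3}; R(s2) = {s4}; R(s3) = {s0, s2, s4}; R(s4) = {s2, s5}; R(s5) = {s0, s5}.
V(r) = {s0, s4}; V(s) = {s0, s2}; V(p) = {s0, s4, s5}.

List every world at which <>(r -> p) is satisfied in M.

Let φ = <>(r -> p). Evaluate φ at each world:
  s0 (successors {s3}): φ is true.
  s1 (successors {s1, s3}): φ is true.
  s2 (successors {s4}): φ is true.
  s3 (successors {s0, s2, s4}): φ is true.
  s4 (successors {s2, s5}): φ is true.
  s5 (successors {s0, s5}): φ is true.
For instance, at s0:
  At s0: <>(r -> p) requires r -> p at some successor in {s3}.
    r -> p holds at s3, so <>(r -> p) is true at s0.
Satisfying worlds: {s0, s1, s2, s3, s4, s5}

s0, s1, s2, s3, s4, s5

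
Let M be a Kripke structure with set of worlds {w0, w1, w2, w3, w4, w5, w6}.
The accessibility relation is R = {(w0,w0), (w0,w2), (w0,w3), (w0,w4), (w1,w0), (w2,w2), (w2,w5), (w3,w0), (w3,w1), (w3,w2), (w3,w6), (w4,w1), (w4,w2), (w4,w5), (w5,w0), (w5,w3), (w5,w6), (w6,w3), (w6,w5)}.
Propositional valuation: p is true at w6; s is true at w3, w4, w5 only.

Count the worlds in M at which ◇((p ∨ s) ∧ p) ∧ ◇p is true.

2

Recall that ◇ψ holds at a world iff ψ holds at some accessible world.
Let φ = ◇((p ∨ s) ∧ p) ∧ ◇p. Evaluate φ at each world:
  w0 (successors {w0, w2, w3, w4}): φ is false.
  w1 (successors {w0}): φ is false.
  w2 (successors {w2, w5}): φ is false.
  w3 (successors {w0, w1, w2, w6}): φ is true.
  w4 (successors {w1, w2, w5}): φ is false.
  w5 (successors {w0, w3, w6}): φ is true.
  w6 (successors {w3, w5}): φ is false.
For instance, at w6:
  At w6: ◇((p ∨ s) ∧ p) is false, ◇p is false, so ◇((p ∨ s) ∧ p) ∧ ◇p is false.
    At w6: ◇((p ∨ s) ∧ p) requires (p ∨ s) ∧ p at some successor in {w3, w5}.
      At w3: (p ∨ s) ∧ p is false.
      At w5: (p ∨ s) ∧ p is false.
    So ◇((p ∨ s) ∧ p) is false at w6.
    At w6: ◇p requires p at some successor in {w3, w5}.
      At w3: p is false.
      At w5: p is false.
    So ◇p is false at w6.
Satisfying worlds: {w3, w5}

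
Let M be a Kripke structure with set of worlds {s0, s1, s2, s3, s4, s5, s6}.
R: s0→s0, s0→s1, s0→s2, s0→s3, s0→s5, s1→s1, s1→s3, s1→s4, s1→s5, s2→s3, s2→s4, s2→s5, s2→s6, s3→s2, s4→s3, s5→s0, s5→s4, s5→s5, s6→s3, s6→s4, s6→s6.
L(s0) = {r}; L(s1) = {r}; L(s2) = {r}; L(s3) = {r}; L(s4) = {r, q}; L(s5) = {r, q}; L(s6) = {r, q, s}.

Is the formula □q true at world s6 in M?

No

Recall that □ψ holds at a world iff ψ holds at every accessible world, and ◇ψ holds iff ψ holds at some accessible world.
At s6: □q requires q at every successor {s3, s4, s6}.
  q fails at s3, so □q is false at s6.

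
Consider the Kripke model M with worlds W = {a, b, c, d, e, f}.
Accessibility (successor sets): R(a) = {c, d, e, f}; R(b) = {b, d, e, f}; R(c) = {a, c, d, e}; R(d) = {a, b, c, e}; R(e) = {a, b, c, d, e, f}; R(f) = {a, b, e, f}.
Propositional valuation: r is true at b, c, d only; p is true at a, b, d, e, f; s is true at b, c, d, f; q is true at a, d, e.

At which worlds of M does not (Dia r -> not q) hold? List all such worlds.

Let φ = not (Dia r -> not q). Evaluate φ at each world:
  a (successors {c, d, e, f}): φ is true.
  b (successors {b, d, e, f}): φ is false.
  c (successors {a, c, d, e}): φ is false.
  d (successors {a, b, c, e}): φ is true.
  e (successors {a, b, c, d, e, f}): φ is true.
  f (successors {a, b, e, f}): φ is false.
For instance, at e:
  At e: Dia r -> not q is false, so not (Dia r -> not q) is true.
    At e: Dia r is true, not q is false, so Dia r -> not q is false.
      At e: Dia r requires r at some successor in {a, b, c, d, e, f}.
        r holds at b, so Dia r is true at e.
Satisfying worlds: {a, d, e}

a, d, e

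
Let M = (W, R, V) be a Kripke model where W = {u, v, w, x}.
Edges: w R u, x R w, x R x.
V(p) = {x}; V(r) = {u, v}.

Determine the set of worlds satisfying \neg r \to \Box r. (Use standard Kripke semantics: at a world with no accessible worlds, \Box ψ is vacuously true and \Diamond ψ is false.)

Let φ = \neg r \to \Box r. Evaluate φ at each world:
  u (successors ∅): φ is true.
  v (successors ∅): φ is true.
  w (successors {u}): φ is true.
  x (successors {w, x}): φ is false.
For instance, at x:
  At x: \neg r is true, \Box r is false, so \neg r \to \Box r is false.
    At x: \Box r requires r at every successor {w, x}.
      r fails at w, so \Box r is false at x.
Satisfying worlds: {u, v, w}

u, v, w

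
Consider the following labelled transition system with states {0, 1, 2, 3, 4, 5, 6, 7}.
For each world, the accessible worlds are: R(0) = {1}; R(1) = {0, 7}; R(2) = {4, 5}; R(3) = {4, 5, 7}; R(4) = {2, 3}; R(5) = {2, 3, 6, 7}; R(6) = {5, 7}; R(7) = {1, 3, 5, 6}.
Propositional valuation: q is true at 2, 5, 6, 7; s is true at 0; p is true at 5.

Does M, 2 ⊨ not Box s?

Recall that Box ψ holds at a world iff ψ holds at every accessible world, and Dia ψ holds iff ψ holds at some accessible world.
At 2: Box s is false, so not Box s is true.
  At 2: Box s requires s at every successor {4, 5}.
    s fails at 4, so Box s is false at 2.

Yes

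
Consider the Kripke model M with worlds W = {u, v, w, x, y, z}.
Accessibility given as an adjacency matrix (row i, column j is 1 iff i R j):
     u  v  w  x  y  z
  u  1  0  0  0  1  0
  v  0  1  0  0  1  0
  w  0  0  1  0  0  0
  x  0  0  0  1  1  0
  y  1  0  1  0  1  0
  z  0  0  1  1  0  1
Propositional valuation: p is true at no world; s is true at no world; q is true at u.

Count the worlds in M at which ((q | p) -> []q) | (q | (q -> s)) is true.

Recall that []ψ holds at a world iff ψ holds at every accessible world, and <>ψ holds iff ψ holds at some accessible world.
Let φ = ((q | p) -> []q) | (q | (q -> s)). Evaluate φ at each world:
  u (successors {u, y}): φ is true.
  v (successors {v, y}): φ is true.
  w (successors {w}): φ is true.
  x (successors {x, y}): φ is true.
  y (successors {u, w, y}): φ is true.
  z (successors {w, x, z}): φ is true.
For instance, at w:
  At w: (q | p) -> []q is true, q | (q -> s) is true, so ((q | p) -> []q) | (q | (q -> s)) is true.
    At w: q | p is false, []q is false, so (q | p) -> []q is true.
      At w: []q requires q at every successor {w}.
        q fails at w, so []q is false at w.
Satisfying worlds: {u, v, w, x, y, z}

6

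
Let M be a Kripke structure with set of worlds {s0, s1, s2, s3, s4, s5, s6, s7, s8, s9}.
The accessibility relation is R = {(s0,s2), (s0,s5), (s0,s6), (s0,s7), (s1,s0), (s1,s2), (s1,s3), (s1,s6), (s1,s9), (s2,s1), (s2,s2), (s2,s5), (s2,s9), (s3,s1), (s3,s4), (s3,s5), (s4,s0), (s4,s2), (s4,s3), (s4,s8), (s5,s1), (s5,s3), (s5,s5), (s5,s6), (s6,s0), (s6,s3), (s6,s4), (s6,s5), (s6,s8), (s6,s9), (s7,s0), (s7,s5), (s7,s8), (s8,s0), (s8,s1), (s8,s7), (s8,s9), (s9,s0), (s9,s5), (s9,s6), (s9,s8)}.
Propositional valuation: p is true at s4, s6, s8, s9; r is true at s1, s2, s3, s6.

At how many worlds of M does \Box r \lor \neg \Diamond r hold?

Let φ = \Box r \lor \neg \Diamond r. Evaluate φ at each world:
  s0 (successors {s2, s5, s6, s7}): φ is false.
  s1 (successors {s0, s2, s3, s6, s9}): φ is false.
  s2 (successors {s1, s2, s5, s9}): φ is false.
  s3 (successors {s1, s4, s5}): φ is false.
  s4 (successors {s0, s2, s3, s8}): φ is false.
  s5 (successors {s1, s3, s5, s6}): φ is false.
  s6 (successors {s0, s3, s4, s5, s8, s9}): φ is false.
  s7 (successors {s0, s5, s8}): φ is true.
  s8 (successors {s0, s1, s7, s9}): φ is false.
  s9 (successors {s0, s5, s6, s8}): φ is false.
For instance, at s9:
  At s9: \Box r is false, \neg \Diamond r is false, so \Box r \lor \neg \Diamond r is false.
    At s9: \Box r requires r at every successor {s0, s5, s6, s8}.
      r fails at s0, so \Box r is false at s9.
    At s9: \Diamond r is true, so \neg \Diamond r is false.
      At s9: \Diamond r requires r at some successor in {s0, s5, s6, s8}.
        r holds at s6, so \Diamond r is true at s9.
Satisfying worlds: {s7}

1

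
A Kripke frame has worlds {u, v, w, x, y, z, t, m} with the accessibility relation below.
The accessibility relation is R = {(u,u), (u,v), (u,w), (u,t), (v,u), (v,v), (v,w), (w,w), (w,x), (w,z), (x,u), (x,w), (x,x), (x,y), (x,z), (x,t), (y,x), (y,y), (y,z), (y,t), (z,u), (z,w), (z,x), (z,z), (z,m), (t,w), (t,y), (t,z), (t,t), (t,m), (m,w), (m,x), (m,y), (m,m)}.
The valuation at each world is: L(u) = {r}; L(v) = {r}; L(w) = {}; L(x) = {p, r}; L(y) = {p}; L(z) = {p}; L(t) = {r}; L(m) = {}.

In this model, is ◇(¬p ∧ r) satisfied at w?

At w: ◇(¬p ∧ r) requires ¬p ∧ r at some successor in {w, x, z}.
  At w: ¬p ∧ r is false.
  At x: ¬p ∧ r is false.
  At z: ¬p ∧ r is false.
So ◇(¬p ∧ r) is false at w.

No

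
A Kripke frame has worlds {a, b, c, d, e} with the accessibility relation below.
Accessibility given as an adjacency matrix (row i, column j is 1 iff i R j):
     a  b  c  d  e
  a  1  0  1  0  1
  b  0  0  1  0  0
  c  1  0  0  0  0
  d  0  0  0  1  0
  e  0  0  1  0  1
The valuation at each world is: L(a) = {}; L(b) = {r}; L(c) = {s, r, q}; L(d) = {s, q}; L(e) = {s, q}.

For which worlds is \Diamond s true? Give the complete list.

Let φ = \Diamond s. Evaluate φ at each world:
  a (successors {a, c, e}): φ is true.
  b (successors {c}): φ is true.
  c (successors {a}): φ is false.
  d (successors {d}): φ is true.
  e (successors {c, e}): φ is true.
For instance, at d:
  At d: \Diamond s requires s at some successor in {d}.
    s holds at d, so \Diamond s is true at d.
Satisfying worlds: {a, b, d, e}

a, b, d, e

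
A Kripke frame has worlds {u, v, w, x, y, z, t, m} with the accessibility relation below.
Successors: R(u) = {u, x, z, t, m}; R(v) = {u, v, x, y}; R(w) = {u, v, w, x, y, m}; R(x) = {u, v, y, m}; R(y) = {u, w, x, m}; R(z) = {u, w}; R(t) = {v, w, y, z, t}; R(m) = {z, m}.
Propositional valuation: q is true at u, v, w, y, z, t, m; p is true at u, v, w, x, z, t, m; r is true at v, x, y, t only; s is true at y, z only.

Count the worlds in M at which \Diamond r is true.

Let φ = \Diamond r. Evaluate φ at each world:
  u (successors {u, x, z, t, m}): φ is true.
  v (successors {u, v, x, y}): φ is true.
  w (successors {u, v, w, x, y, m}): φ is true.
  x (successors {u, v, y, m}): φ is true.
  y (successors {u, w, x, m}): φ is true.
  z (successors {u, w}): φ is false.
  t (successors {v, w, y, z, t}): φ is true.
  m (successors {z, m}): φ is false.
For instance, at u:
  At u: \Diamond r requires r at some successor in {u, x, z, t, m}.
    r holds at x, so \Diamond r is true at u.
Satisfying worlds: {u, v, w, x, y, t}

6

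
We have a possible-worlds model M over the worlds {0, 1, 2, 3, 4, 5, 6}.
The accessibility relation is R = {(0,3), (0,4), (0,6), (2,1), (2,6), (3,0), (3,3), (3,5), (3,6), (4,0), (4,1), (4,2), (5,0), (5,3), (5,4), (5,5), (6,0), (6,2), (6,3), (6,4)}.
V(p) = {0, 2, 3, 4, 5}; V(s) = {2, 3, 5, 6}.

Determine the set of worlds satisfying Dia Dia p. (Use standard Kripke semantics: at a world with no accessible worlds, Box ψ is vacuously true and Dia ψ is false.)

Let φ = Dia Dia p. Evaluate φ at each world:
  0 (successors {3, 4, 6}): φ is true.
  1 (successors ∅): φ is false.
  2 (successors {1, 6}): φ is true.
  3 (successors {0, 3, 5, 6}): φ is true.
  4 (successors {0, 1, 2}): φ is true.
  5 (successors {0, 3, 4, 5}): φ is true.
  6 (successors {0, 2, 3, 4}): φ is true.
For instance, at 6:
  At 6: Dia Dia p requires Dia p at some successor in {0, 2, 3, 4}.
    Dia p holds at 0, so Dia Dia p is true at 6.
      At 0: Dia p requires p at some successor in {3, 4, 6}.
        p holds at 3, so Dia p is true at 0.
Satisfying worlds: {0, 2, 3, 4, 5, 6}

0, 2, 3, 4, 5, 6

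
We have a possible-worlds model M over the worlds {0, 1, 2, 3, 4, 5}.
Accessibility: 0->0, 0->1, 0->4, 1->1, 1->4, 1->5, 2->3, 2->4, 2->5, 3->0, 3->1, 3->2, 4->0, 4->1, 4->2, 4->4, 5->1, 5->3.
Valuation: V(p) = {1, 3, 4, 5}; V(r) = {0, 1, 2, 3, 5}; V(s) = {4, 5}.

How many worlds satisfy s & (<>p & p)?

2

Let φ = s & (<>p & p). Evaluate φ at each world:
  0 (successors {0, 1, 4}): φ is false.
  1 (successors {1, 4, 5}): φ is false.
  2 (successors {3, 4, 5}): φ is false.
  3 (successors {0, 1, 2}): φ is false.
  4 (successors {0, 1, 2, 4}): φ is true.
  5 (successors {1, 3}): φ is true.
For instance, at 2:
  At 2: s is false, <>p & p is false, so s & (<>p & p) is false.
    At 2: <>p is true, p is false, so <>p & p is false.
      At 2: <>p requires p at some successor in {3, 4, 5}.
        p holds at 3, so <>p is true at 2.
Satisfying worlds: {4, 5}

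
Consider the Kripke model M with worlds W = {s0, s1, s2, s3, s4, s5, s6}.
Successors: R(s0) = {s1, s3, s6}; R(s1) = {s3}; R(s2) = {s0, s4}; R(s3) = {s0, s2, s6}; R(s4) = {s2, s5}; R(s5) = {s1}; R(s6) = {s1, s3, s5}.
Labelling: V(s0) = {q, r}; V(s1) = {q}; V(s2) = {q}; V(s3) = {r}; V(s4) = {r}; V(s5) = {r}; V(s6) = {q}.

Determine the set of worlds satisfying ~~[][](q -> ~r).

Let φ = ~~[][](q -> ~r). Evaluate φ at each world:
  s0 (successors {s1, s3, s6}): φ is false.
  s1 (successors {s3}): φ is false.
  s2 (successors {s0, s4}): φ is true.
  s3 (successors {s0, s2, s6}): φ is false.
  s4 (successors {s2, s5}): φ is false.
  s5 (successors {s1}): φ is true.
  s6 (successors {s1, s3, s5}): φ is false.
For instance, at s0:
  At s0: ~[][](q -> ~r) is true, so ~~[][](q -> ~r) is false.
    At s0: [][](q -> ~r) is false, so ~[][](q -> ~r) is true.
      At s0: [][](q -> ~r) requires [](q -> ~r) at every successor {s1, s3, s6}.
        [](q -> ~r) fails at s3, so [][](q -> ~r) is false at s0.
Satisfying worlds: {s2, s5}

s2, s5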